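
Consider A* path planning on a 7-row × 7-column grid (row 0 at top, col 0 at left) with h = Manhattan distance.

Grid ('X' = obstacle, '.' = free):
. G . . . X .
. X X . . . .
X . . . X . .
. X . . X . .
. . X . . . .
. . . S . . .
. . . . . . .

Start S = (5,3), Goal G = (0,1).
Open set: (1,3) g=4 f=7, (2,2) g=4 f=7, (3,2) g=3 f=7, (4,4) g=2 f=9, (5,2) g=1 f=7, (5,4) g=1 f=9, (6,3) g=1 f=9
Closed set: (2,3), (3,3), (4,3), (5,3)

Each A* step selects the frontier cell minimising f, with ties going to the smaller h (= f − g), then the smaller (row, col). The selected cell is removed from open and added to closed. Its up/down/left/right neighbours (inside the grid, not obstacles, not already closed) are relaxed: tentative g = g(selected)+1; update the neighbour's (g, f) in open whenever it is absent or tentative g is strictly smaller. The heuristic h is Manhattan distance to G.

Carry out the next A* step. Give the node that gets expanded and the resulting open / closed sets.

step 1: expand (1,3) (f=7, h=3) → closed; open now [(0,3) g=5 f=7, (1,4) g=5 f=9, (2,2) g=4 f=7, (3,2) g=3 f=7, (4,4) g=2 f=9, (5,2) g=1 f=7, (5,4) g=1 f=9, (6,3) g=1 f=9]

expanded=(1,3); open=[(0,3) g=5 f=7, (1,4) g=5 f=9, (2,2) g=4 f=7, (3,2) g=3 f=7, (4,4) g=2 f=9, (5,2) g=1 f=7, (5,4) g=1 f=9, (6,3) g=1 f=9]; closed=[(1,3), (2,3), (3,3), (4,3), (5,3)]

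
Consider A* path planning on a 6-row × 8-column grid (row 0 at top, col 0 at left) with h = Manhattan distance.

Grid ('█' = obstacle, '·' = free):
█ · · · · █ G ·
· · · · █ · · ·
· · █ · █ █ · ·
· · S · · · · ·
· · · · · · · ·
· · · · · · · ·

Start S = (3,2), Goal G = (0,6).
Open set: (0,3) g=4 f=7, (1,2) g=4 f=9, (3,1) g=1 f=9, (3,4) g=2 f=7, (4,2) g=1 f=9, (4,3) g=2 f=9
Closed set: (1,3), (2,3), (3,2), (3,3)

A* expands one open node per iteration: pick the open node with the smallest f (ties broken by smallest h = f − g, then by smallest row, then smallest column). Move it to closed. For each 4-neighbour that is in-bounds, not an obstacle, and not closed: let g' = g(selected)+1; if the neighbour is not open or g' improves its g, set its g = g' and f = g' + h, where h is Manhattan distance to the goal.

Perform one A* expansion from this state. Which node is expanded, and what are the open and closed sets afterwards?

expanded=(0,3); open=[(0,2) g=5 f=9, (0,4) g=5 f=7, (1,2) g=4 f=9, (3,1) g=1 f=9, (3,4) g=2 f=7, (4,2) g=1 f=9, (4,3) g=2 f=9]; closed=[(0,3), (1,3), (2,3), (3,2), (3,3)]

step 1: expand (0,3) (f=7, h=3) → closed; open now [(0,2) g=5 f=9, (0,4) g=5 f=7, (1,2) g=4 f=9, (3,1) g=1 f=9, (3,4) g=2 f=7, (4,2) g=1 f=9, (4,3) g=2 f=9]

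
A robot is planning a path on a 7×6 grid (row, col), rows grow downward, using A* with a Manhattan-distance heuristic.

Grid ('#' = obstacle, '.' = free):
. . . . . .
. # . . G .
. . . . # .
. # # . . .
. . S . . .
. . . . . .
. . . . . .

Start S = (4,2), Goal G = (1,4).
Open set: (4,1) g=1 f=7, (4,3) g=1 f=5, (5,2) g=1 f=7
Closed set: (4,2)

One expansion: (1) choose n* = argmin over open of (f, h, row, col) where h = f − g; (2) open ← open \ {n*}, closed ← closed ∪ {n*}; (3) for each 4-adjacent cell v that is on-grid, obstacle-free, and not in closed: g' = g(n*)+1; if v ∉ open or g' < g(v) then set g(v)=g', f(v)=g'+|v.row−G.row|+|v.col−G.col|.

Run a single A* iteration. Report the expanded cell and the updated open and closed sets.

expanded=(4,3); open=[(3,3) g=2 f=5, (4,1) g=1 f=7, (4,4) g=2 f=5, (5,2) g=1 f=7, (5,3) g=2 f=7]; closed=[(4,2), (4,3)]

step 1: expand (4,3) (f=5, h=4) → closed; open now [(3,3) g=2 f=5, (4,1) g=1 f=7, (4,4) g=2 f=5, (5,2) g=1 f=7, (5,3) g=2 f=7]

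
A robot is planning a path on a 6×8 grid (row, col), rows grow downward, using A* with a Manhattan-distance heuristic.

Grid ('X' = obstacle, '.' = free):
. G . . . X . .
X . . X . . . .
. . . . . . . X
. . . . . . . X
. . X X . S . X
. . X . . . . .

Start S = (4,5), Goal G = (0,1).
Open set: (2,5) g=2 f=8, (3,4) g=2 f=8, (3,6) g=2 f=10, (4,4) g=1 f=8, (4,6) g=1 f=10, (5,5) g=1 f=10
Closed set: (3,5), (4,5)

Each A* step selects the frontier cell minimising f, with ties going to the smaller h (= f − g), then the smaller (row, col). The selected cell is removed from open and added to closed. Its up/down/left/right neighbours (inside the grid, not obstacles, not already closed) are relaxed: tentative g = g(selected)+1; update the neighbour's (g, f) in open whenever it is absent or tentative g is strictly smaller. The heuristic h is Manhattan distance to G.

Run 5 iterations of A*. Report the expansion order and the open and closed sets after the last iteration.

step 1: expand (2,5) (f=8, h=6) → closed; open now [(1,5) g=3 f=8, (2,4) g=3 f=8, (2,6) g=3 f=10, (3,4) g=2 f=8, (3,6) g=2 f=10, (4,4) g=1 f=8, (4,6) g=1 f=10, (5,5) g=1 f=10]
step 2: expand (1,5) (f=8, h=5) → closed; open now [(1,4) g=4 f=8, (1,6) g=4 f=10, (2,4) g=3 f=8, (2,6) g=3 f=10, (3,4) g=2 f=8, (3,6) g=2 f=10, (4,4) g=1 f=8, (4,6) g=1 f=10, (5,5) g=1 f=10]
step 3: expand (1,4) (f=8, h=4) → closed; open now [(0,4) g=5 f=8, (1,6) g=4 f=10, (2,4) g=3 f=8, (2,6) g=3 f=10, (3,4) g=2 f=8, (3,6) g=2 f=10, (4,4) g=1 f=8, (4,6) g=1 f=10, (5,5) g=1 f=10]
step 4: expand (0,4) (f=8, h=3) → closed; open now [(0,3) g=6 f=8, (1,6) g=4 f=10, (2,4) g=3 f=8, (2,6) g=3 f=10, (3,4) g=2 f=8, (3,6) g=2 f=10, (4,4) g=1 f=8, (4,6) g=1 f=10, (5,5) g=1 f=10]
step 5: expand (0,3) (f=8, h=2) → closed; open now [(0,2) g=7 f=8, (1,6) g=4 f=10, (2,4) g=3 f=8, (2,6) g=3 f=10, (3,4) g=2 f=8, (3,6) g=2 f=10, (4,4) g=1 f=8, (4,6) g=1 f=10, (5,5) g=1 f=10]

order=[(2,5) → (1,5) → (1,4) → (0,4) → (0,3)]; open=[(0,2) g=7 f=8, (1,6) g=4 f=10, (2,4) g=3 f=8, (2,6) g=3 f=10, (3,4) g=2 f=8, (3,6) g=2 f=10, (4,4) g=1 f=8, (4,6) g=1 f=10, (5,5) g=1 f=10]; closed=[(0,3), (0,4), (1,4), (1,5), (2,5), (3,5), (4,5)]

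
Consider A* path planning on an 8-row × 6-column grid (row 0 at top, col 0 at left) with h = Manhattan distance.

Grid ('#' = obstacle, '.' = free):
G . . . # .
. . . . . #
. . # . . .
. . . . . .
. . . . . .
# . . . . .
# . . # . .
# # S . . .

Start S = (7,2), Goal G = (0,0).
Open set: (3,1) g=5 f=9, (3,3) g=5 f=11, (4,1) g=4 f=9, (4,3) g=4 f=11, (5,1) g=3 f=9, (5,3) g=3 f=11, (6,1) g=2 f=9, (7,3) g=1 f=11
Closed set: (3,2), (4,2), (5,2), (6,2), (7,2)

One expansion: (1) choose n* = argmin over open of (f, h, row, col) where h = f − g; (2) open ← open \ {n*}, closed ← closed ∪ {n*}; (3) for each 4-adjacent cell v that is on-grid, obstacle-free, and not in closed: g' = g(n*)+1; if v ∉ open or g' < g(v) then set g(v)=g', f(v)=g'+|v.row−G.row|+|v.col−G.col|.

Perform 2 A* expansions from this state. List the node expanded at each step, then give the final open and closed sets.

step 1: expand (3,1) (f=9, h=4) → closed; open now [(2,1) g=6 f=9, (3,0) g=6 f=9, (3,3) g=5 f=11, (4,1) g=4 f=9, (4,3) g=4 f=11, (5,1) g=3 f=9, (5,3) g=3 f=11, (6,1) g=2 f=9, (7,3) g=1 f=11]
step 2: expand (2,1) (f=9, h=3) → closed; open now [(1,1) g=7 f=9, (2,0) g=7 f=9, (3,0) g=6 f=9, (3,3) g=5 f=11, (4,1) g=4 f=9, (4,3) g=4 f=11, (5,1) g=3 f=9, (5,3) g=3 f=11, (6,1) g=2 f=9, (7,3) g=1 f=11]

order=[(3,1) → (2,1)]; open=[(1,1) g=7 f=9, (2,0) g=7 f=9, (3,0) g=6 f=9, (3,3) g=5 f=11, (4,1) g=4 f=9, (4,3) g=4 f=11, (5,1) g=3 f=9, (5,3) g=3 f=11, (6,1) g=2 f=9, (7,3) g=1 f=11]; closed=[(2,1), (3,1), (3,2), (4,2), (5,2), (6,2), (7,2)]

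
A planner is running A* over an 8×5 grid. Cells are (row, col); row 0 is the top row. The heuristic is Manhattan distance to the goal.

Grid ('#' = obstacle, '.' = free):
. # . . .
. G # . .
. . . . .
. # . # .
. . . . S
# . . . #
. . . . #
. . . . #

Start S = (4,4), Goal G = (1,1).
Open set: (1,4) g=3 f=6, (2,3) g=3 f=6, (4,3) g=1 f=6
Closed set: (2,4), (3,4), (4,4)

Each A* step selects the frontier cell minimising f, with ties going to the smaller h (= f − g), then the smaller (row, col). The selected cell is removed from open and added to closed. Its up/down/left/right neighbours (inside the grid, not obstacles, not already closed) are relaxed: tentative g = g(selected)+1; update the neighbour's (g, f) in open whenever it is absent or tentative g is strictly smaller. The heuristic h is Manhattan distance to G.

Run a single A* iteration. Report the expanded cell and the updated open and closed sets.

expanded=(1,4); open=[(0,4) g=4 f=8, (1,3) g=4 f=6, (2,3) g=3 f=6, (4,3) g=1 f=6]; closed=[(1,4), (2,4), (3,4), (4,4)]

step 1: expand (1,4) (f=6, h=3) → closed; open now [(0,4) g=4 f=8, (1,3) g=4 f=6, (2,3) g=3 f=6, (4,3) g=1 f=6]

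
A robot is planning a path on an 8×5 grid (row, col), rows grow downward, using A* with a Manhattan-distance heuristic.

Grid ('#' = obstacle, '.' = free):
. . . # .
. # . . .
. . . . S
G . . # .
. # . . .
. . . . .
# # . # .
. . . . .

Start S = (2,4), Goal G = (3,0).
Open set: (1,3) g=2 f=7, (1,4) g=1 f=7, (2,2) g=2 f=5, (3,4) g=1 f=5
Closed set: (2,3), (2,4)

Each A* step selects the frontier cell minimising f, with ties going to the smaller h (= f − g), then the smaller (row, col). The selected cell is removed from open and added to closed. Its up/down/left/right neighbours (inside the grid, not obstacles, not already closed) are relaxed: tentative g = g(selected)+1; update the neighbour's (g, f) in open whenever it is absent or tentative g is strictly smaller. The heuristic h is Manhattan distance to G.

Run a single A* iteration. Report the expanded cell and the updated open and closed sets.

expanded=(2,2); open=[(1,2) g=3 f=7, (1,3) g=2 f=7, (1,4) g=1 f=7, (2,1) g=3 f=5, (3,2) g=3 f=5, (3,4) g=1 f=5]; closed=[(2,2), (2,3), (2,4)]

step 1: expand (2,2) (f=5, h=3) → closed; open now [(1,2) g=3 f=7, (1,3) g=2 f=7, (1,4) g=1 f=7, (2,1) g=3 f=5, (3,2) g=3 f=5, (3,4) g=1 f=5]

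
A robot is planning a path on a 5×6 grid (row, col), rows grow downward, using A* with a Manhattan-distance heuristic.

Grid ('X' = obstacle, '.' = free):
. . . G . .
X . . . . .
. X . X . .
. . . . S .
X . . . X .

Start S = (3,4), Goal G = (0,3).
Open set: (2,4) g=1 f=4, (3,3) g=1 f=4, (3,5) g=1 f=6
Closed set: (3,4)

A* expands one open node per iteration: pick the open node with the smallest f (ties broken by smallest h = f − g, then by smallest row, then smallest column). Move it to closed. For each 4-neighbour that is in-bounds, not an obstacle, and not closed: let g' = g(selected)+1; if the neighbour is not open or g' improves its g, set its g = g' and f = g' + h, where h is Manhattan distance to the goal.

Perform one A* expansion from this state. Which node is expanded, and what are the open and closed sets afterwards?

step 1: expand (2,4) (f=4, h=3) → closed; open now [(1,4) g=2 f=4, (2,5) g=2 f=6, (3,3) g=1 f=4, (3,5) g=1 f=6]

expanded=(2,4); open=[(1,4) g=2 f=4, (2,5) g=2 f=6, (3,3) g=1 f=4, (3,5) g=1 f=6]; closed=[(2,4), (3,4)]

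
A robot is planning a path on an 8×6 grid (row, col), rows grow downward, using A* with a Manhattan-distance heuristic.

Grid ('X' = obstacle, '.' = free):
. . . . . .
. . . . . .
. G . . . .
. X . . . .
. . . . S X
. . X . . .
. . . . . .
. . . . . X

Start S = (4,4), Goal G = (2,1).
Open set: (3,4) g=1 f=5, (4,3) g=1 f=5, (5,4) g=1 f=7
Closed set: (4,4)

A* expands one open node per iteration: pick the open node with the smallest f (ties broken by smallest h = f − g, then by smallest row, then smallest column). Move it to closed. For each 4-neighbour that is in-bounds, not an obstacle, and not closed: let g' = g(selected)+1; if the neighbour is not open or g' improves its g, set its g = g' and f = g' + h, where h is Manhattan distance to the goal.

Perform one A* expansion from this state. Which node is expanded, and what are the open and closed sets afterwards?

step 1: expand (3,4) (f=5, h=4) → closed; open now [(2,4) g=2 f=5, (3,3) g=2 f=5, (3,5) g=2 f=7, (4,3) g=1 f=5, (5,4) g=1 f=7]

expanded=(3,4); open=[(2,4) g=2 f=5, (3,3) g=2 f=5, (3,5) g=2 f=7, (4,3) g=1 f=5, (5,4) g=1 f=7]; closed=[(3,4), (4,4)]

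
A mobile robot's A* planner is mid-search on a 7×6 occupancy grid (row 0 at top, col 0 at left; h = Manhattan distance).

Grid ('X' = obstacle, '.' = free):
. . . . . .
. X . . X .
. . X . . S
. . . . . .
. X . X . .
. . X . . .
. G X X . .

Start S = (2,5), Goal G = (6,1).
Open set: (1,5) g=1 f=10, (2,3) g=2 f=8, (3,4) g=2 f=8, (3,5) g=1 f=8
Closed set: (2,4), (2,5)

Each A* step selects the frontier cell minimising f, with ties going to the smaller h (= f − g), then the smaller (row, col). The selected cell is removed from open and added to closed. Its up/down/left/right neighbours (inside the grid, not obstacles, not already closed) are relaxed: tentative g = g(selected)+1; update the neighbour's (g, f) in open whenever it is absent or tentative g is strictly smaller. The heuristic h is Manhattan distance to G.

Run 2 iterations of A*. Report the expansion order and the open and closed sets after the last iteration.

order=[(2,3) → (3,3)]; open=[(1,3) g=3 f=10, (1,5) g=1 f=10, (3,2) g=4 f=8, (3,4) g=2 f=8, (3,5) g=1 f=8]; closed=[(2,3), (2,4), (2,5), (3,3)]

step 1: expand (2,3) (f=8, h=6) → closed; open now [(1,3) g=3 f=10, (1,5) g=1 f=10, (3,3) g=3 f=8, (3,4) g=2 f=8, (3,5) g=1 f=8]
step 2: expand (3,3) (f=8, h=5) → closed; open now [(1,3) g=3 f=10, (1,5) g=1 f=10, (3,2) g=4 f=8, (3,4) g=2 f=8, (3,5) g=1 f=8]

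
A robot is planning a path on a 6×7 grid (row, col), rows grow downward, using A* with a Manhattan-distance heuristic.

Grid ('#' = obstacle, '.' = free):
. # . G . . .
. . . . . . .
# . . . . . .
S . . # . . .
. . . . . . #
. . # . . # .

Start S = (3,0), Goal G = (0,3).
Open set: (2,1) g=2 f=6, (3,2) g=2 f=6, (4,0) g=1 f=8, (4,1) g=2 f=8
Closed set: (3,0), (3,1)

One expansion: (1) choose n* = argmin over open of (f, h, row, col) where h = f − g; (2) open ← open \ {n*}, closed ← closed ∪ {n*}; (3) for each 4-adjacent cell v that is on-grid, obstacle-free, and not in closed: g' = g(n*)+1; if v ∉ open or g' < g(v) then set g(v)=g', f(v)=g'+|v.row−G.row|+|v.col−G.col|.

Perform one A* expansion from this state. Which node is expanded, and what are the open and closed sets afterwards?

expanded=(2,1); open=[(1,1) g=3 f=6, (2,2) g=3 f=6, (3,2) g=2 f=6, (4,0) g=1 f=8, (4,1) g=2 f=8]; closed=[(2,1), (3,0), (3,1)]

step 1: expand (2,1) (f=6, h=4) → closed; open now [(1,1) g=3 f=6, (2,2) g=3 f=6, (3,2) g=2 f=6, (4,0) g=1 f=8, (4,1) g=2 f=8]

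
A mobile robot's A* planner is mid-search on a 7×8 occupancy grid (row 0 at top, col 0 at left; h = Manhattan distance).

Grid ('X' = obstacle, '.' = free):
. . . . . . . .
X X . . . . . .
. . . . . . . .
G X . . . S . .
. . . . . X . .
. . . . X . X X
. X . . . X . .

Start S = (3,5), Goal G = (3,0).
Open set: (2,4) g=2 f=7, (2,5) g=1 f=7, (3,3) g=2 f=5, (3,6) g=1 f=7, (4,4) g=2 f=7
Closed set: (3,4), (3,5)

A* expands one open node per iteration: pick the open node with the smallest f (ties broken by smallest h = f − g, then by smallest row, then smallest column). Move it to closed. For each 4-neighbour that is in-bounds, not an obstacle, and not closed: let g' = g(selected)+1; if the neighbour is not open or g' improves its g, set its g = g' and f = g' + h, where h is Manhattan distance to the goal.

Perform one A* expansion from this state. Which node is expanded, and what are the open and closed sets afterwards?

expanded=(3,3); open=[(2,3) g=3 f=7, (2,4) g=2 f=7, (2,5) g=1 f=7, (3,2) g=3 f=5, (3,6) g=1 f=7, (4,3) g=3 f=7, (4,4) g=2 f=7]; closed=[(3,3), (3,4), (3,5)]

step 1: expand (3,3) (f=5, h=3) → closed; open now [(2,3) g=3 f=7, (2,4) g=2 f=7, (2,5) g=1 f=7, (3,2) g=3 f=5, (3,6) g=1 f=7, (4,3) g=3 f=7, (4,4) g=2 f=7]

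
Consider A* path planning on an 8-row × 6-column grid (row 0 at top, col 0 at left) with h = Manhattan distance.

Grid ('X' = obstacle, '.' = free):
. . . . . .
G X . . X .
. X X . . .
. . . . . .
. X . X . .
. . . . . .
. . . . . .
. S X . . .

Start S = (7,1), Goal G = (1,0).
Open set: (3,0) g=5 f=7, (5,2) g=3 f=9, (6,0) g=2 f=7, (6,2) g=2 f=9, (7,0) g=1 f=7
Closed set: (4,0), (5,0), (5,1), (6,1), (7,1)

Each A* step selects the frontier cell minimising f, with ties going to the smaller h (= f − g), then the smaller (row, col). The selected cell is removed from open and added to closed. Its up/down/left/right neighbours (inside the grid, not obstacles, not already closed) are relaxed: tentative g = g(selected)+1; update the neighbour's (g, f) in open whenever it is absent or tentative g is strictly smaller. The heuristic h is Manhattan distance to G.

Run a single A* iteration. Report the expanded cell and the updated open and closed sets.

expanded=(3,0); open=[(2,0) g=6 f=7, (3,1) g=6 f=9, (5,2) g=3 f=9, (6,0) g=2 f=7, (6,2) g=2 f=9, (7,0) g=1 f=7]; closed=[(3,0), (4,0), (5,0), (5,1), (6,1), (7,1)]

step 1: expand (3,0) (f=7, h=2) → closed; open now [(2,0) g=6 f=7, (3,1) g=6 f=9, (5,2) g=3 f=9, (6,0) g=2 f=7, (6,2) g=2 f=9, (7,0) g=1 f=7]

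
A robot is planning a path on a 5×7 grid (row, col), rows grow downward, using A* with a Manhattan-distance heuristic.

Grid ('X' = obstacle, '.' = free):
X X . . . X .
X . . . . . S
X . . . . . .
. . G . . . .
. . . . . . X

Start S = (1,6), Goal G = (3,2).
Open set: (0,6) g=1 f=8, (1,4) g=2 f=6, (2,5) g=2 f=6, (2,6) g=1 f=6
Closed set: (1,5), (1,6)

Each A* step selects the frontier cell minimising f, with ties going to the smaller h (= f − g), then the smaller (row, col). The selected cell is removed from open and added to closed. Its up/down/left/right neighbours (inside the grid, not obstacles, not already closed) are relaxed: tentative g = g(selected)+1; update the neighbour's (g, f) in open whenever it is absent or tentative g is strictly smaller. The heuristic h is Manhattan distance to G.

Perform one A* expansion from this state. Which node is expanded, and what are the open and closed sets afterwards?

expanded=(1,4); open=[(0,4) g=3 f=8, (0,6) g=1 f=8, (1,3) g=3 f=6, (2,4) g=3 f=6, (2,5) g=2 f=6, (2,6) g=1 f=6]; closed=[(1,4), (1,5), (1,6)]

step 1: expand (1,4) (f=6, h=4) → closed; open now [(0,4) g=3 f=8, (0,6) g=1 f=8, (1,3) g=3 f=6, (2,4) g=3 f=6, (2,5) g=2 f=6, (2,6) g=1 f=6]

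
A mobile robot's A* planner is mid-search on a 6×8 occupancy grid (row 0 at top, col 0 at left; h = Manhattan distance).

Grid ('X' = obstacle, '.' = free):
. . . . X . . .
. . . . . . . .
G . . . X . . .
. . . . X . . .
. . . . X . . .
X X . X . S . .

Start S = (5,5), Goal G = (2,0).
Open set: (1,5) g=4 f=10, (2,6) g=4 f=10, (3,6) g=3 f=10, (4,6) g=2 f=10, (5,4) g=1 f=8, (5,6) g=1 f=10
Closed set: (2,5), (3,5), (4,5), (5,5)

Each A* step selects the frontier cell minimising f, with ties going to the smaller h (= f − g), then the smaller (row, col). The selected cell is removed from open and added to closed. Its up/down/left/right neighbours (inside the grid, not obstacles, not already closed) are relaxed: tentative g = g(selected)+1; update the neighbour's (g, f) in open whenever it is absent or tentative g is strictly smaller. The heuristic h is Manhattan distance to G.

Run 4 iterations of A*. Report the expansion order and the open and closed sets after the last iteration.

order=[(5,4) → (1,5) → (1,4) → (1,3)]; open=[(0,3) g=7 f=12, (0,5) g=5 f=12, (1,2) g=7 f=10, (1,6) g=5 f=12, (2,3) g=7 f=10, (2,6) g=4 f=10, (3,6) g=3 f=10, (4,6) g=2 f=10, (5,6) g=1 f=10]; closed=[(1,3), (1,4), (1,5), (2,5), (3,5), (4,5), (5,4), (5,5)]

step 1: expand (5,4) (f=8, h=7) → closed; open now [(1,5) g=4 f=10, (2,6) g=4 f=10, (3,6) g=3 f=10, (4,6) g=2 f=10, (5,6) g=1 f=10]
step 2: expand (1,5) (f=10, h=6) → closed; open now [(0,5) g=5 f=12, (1,4) g=5 f=10, (1,6) g=5 f=12, (2,6) g=4 f=10, (3,6) g=3 f=10, (4,6) g=2 f=10, (5,6) g=1 f=10]
step 3: expand (1,4) (f=10, h=5) → closed; open now [(0,5) g=5 f=12, (1,3) g=6 f=10, (1,6) g=5 f=12, (2,6) g=4 f=10, (3,6) g=3 f=10, (4,6) g=2 f=10, (5,6) g=1 f=10]
step 4: expand (1,3) (f=10, h=4) → closed; open now [(0,3) g=7 f=12, (0,5) g=5 f=12, (1,2) g=7 f=10, (1,6) g=5 f=12, (2,3) g=7 f=10, (2,6) g=4 f=10, (3,6) g=3 f=10, (4,6) g=2 f=10, (5,6) g=1 f=10]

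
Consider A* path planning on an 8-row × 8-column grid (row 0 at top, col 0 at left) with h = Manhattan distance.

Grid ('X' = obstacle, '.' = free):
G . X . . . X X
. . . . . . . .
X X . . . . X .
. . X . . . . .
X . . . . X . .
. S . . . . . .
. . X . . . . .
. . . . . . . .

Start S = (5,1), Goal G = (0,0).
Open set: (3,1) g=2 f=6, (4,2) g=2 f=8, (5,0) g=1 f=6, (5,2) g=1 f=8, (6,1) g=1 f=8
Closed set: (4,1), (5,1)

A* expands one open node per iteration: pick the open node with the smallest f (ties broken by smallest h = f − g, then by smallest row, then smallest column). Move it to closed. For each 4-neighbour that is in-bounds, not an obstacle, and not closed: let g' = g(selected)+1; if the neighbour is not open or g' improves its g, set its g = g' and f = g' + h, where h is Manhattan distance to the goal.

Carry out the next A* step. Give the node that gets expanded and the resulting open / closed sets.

step 1: expand (3,1) (f=6, h=4) → closed; open now [(3,0) g=3 f=6, (4,2) g=2 f=8, (5,0) g=1 f=6, (5,2) g=1 f=8, (6,1) g=1 f=8]

expanded=(3,1); open=[(3,0) g=3 f=6, (4,2) g=2 f=8, (5,0) g=1 f=6, (5,2) g=1 f=8, (6,1) g=1 f=8]; closed=[(3,1), (4,1), (5,1)]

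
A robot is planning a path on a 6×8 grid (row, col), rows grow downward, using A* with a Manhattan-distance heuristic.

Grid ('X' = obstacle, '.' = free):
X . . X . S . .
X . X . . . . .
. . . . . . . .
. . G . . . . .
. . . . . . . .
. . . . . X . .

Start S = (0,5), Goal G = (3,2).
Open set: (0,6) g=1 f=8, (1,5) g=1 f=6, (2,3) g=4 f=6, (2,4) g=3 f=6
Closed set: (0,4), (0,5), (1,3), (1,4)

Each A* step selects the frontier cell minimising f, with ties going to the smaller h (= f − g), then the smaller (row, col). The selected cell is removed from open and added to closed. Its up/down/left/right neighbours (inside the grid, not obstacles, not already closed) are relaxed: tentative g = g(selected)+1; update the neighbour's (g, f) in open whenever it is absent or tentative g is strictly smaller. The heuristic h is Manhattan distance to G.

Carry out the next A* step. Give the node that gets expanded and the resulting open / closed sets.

step 1: expand (2,3) (f=6, h=2) → closed; open now [(0,6) g=1 f=8, (1,5) g=1 f=6, (2,2) g=5 f=6, (2,4) g=3 f=6, (3,3) g=5 f=6]

expanded=(2,3); open=[(0,6) g=1 f=8, (1,5) g=1 f=6, (2,2) g=5 f=6, (2,4) g=3 f=6, (3,3) g=5 f=6]; closed=[(0,4), (0,5), (1,3), (1,4), (2,3)]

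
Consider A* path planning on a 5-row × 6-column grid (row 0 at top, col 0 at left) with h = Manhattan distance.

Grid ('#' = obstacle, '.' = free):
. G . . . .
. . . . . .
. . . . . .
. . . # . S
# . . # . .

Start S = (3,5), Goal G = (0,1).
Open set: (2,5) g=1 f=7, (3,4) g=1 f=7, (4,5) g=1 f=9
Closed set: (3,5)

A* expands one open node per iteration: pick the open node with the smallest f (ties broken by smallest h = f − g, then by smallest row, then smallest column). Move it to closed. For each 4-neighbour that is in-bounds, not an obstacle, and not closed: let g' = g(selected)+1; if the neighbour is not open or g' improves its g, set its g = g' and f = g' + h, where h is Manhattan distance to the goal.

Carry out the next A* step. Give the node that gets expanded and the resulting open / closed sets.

step 1: expand (2,5) (f=7, h=6) → closed; open now [(1,5) g=2 f=7, (2,4) g=2 f=7, (3,4) g=1 f=7, (4,5) g=1 f=9]

expanded=(2,5); open=[(1,5) g=2 f=7, (2,4) g=2 f=7, (3,4) g=1 f=7, (4,5) g=1 f=9]; closed=[(2,5), (3,5)]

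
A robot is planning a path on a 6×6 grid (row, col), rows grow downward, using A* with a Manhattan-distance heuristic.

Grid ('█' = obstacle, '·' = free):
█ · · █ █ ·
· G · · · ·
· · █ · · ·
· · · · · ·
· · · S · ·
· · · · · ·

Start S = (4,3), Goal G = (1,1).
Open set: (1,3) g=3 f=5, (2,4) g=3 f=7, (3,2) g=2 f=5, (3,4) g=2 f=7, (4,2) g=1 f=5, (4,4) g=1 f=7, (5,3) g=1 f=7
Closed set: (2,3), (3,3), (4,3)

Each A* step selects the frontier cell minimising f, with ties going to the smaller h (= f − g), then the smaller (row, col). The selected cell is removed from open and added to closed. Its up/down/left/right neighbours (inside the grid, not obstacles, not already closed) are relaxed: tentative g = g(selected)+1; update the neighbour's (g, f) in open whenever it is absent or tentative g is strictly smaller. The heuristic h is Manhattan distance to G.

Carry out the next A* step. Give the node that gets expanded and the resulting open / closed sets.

expanded=(1,3); open=[(1,2) g=4 f=5, (1,4) g=4 f=7, (2,4) g=3 f=7, (3,2) g=2 f=5, (3,4) g=2 f=7, (4,2) g=1 f=5, (4,4) g=1 f=7, (5,3) g=1 f=7]; closed=[(1,3), (2,3), (3,3), (4,3)]

step 1: expand (1,3) (f=5, h=2) → closed; open now [(1,2) g=4 f=5, (1,4) g=4 f=7, (2,4) g=3 f=7, (3,2) g=2 f=5, (3,4) g=2 f=7, (4,2) g=1 f=5, (4,4) g=1 f=7, (5,3) g=1 f=7]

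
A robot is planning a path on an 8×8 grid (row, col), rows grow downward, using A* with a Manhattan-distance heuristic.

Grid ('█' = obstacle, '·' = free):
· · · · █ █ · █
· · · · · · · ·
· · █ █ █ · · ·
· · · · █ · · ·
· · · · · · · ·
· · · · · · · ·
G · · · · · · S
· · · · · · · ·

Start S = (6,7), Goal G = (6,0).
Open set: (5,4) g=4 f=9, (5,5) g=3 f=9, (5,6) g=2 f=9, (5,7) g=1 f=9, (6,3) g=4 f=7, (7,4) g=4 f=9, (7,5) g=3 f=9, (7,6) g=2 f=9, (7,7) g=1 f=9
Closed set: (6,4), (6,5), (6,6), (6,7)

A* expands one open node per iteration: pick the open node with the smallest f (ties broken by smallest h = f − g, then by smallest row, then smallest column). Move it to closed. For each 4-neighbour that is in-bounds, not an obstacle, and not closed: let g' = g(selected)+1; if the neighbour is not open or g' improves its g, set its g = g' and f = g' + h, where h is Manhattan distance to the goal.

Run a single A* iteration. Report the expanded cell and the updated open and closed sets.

expanded=(6,3); open=[(5,3) g=5 f=9, (5,4) g=4 f=9, (5,5) g=3 f=9, (5,6) g=2 f=9, (5,7) g=1 f=9, (6,2) g=5 f=7, (7,3) g=5 f=9, (7,4) g=4 f=9, (7,5) g=3 f=9, (7,6) g=2 f=9, (7,7) g=1 f=9]; closed=[(6,3), (6,4), (6,5), (6,6), (6,7)]

step 1: expand (6,3) (f=7, h=3) → closed; open now [(5,3) g=5 f=9, (5,4) g=4 f=9, (5,5) g=3 f=9, (5,6) g=2 f=9, (5,7) g=1 f=9, (6,2) g=5 f=7, (7,3) g=5 f=9, (7,4) g=4 f=9, (7,5) g=3 f=9, (7,6) g=2 f=9, (7,7) g=1 f=9]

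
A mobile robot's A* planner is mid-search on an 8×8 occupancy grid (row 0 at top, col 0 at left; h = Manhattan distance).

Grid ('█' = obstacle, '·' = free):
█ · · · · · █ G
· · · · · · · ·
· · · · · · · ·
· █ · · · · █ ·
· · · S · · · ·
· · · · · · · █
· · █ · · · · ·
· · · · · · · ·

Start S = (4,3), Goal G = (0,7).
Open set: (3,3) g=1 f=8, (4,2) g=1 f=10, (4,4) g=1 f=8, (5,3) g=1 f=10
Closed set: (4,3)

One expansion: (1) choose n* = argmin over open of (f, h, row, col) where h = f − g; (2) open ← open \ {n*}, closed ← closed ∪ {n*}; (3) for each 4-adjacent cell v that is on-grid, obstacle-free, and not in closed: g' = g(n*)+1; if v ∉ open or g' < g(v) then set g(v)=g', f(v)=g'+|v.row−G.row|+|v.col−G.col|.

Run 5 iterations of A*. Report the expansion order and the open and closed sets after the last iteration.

step 1: expand (3,3) (f=8, h=7) → closed; open now [(2,3) g=2 f=8, (3,2) g=2 f=10, (3,4) g=2 f=8, (4,2) g=1 f=10, (4,4) g=1 f=8, (5,3) g=1 f=10]
step 2: expand (2,3) (f=8, h=6) → closed; open now [(1,3) g=3 f=8, (2,2) g=3 f=10, (2,4) g=3 f=8, (3,2) g=2 f=10, (3,4) g=2 f=8, (4,2) g=1 f=10, (4,4) g=1 f=8, (5,3) g=1 f=10]
step 3: expand (1,3) (f=8, h=5) → closed; open now [(0,3) g=4 f=8, (1,2) g=4 f=10, (1,4) g=4 f=8, (2,2) g=3 f=10, (2,4) g=3 f=8, (3,2) g=2 f=10, (3,4) g=2 f=8, (4,2) g=1 f=10, (4,4) g=1 f=8, (5,3) g=1 f=10]
step 4: expand (0,3) (f=8, h=4) → closed; open now [(0,2) g=5 f=10, (0,4) g=5 f=8, (1,2) g=4 f=10, (1,4) g=4 f=8, (2,2) g=3 f=10, (2,4) g=3 f=8, (3,2) g=2 f=10, (3,4) g=2 f=8, (4,2) g=1 f=10, (4,4) g=1 f=8, (5,3) g=1 f=10]
step 5: expand (0,4) (f=8, h=3) → closed; open now [(0,2) g=5 f=10, (0,5) g=6 f=8, (1,2) g=4 f=10, (1,4) g=4 f=8, (2,2) g=3 f=10, (2,4) g=3 f=8, (3,2) g=2 f=10, (3,4) g=2 f=8, (4,2) g=1 f=10, (4,4) g=1 f=8, (5,3) g=1 f=10]

order=[(3,3) → (2,3) → (1,3) → (0,3) → (0,4)]; open=[(0,2) g=5 f=10, (0,5) g=6 f=8, (1,2) g=4 f=10, (1,4) g=4 f=8, (2,2) g=3 f=10, (2,4) g=3 f=8, (3,2) g=2 f=10, (3,4) g=2 f=8, (4,2) g=1 f=10, (4,4) g=1 f=8, (5,3) g=1 f=10]; closed=[(0,3), (0,4), (1,3), (2,3), (3,3), (4,3)]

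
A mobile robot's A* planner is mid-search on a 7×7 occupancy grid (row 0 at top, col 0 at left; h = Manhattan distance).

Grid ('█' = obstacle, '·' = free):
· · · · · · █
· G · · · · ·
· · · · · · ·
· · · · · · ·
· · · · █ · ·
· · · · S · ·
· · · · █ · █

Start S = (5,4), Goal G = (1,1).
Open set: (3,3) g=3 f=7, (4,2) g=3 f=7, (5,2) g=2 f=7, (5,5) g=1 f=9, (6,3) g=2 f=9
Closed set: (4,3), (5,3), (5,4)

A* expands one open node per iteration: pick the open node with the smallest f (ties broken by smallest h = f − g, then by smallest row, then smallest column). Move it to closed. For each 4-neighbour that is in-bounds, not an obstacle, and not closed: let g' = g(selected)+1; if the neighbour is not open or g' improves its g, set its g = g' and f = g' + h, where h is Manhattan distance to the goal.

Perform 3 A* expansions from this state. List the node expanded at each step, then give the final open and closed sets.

step 1: expand (3,3) (f=7, h=4) → closed; open now [(2,3) g=4 f=7, (3,2) g=4 f=7, (3,4) g=4 f=9, (4,2) g=3 f=7, (5,2) g=2 f=7, (5,5) g=1 f=9, (6,3) g=2 f=9]
step 2: expand (2,3) (f=7, h=3) → closed; open now [(1,3) g=5 f=7, (2,2) g=5 f=7, (2,4) g=5 f=9, (3,2) g=4 f=7, (3,4) g=4 f=9, (4,2) g=3 f=7, (5,2) g=2 f=7, (5,5) g=1 f=9, (6,3) g=2 f=9]
step 3: expand (1,3) (f=7, h=2) → closed; open now [(0,3) g=6 f=9, (1,2) g=6 f=7, (1,4) g=6 f=9, (2,2) g=5 f=7, (2,4) g=5 f=9, (3,2) g=4 f=7, (3,4) g=4 f=9, (4,2) g=3 f=7, (5,2) g=2 f=7, (5,5) g=1 f=9, (6,3) g=2 f=9]

order=[(3,3) → (2,3) → (1,3)]; open=[(0,3) g=6 f=9, (1,2) g=6 f=7, (1,4) g=6 f=9, (2,2) g=5 f=7, (2,4) g=5 f=9, (3,2) g=4 f=7, (3,4) g=4 f=9, (4,2) g=3 f=7, (5,2) g=2 f=7, (5,5) g=1 f=9, (6,3) g=2 f=9]; closed=[(1,3), (2,3), (3,3), (4,3), (5,3), (5,4)]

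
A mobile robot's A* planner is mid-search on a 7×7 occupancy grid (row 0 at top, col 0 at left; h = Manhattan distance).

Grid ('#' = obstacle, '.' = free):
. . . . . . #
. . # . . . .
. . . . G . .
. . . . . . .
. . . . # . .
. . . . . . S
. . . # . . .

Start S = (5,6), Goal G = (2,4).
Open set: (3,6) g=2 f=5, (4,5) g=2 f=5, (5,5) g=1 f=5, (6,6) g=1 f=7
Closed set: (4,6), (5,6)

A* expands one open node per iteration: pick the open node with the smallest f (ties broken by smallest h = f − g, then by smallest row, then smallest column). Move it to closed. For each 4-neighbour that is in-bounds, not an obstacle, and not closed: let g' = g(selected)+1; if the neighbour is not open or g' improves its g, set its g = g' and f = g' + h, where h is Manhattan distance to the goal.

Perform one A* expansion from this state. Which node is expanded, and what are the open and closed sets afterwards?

expanded=(3,6); open=[(2,6) g=3 f=5, (3,5) g=3 f=5, (4,5) g=2 f=5, (5,5) g=1 f=5, (6,6) g=1 f=7]; closed=[(3,6), (4,6), (5,6)]

step 1: expand (3,6) (f=5, h=3) → closed; open now [(2,6) g=3 f=5, (3,5) g=3 f=5, (4,5) g=2 f=5, (5,5) g=1 f=5, (6,6) g=1 f=7]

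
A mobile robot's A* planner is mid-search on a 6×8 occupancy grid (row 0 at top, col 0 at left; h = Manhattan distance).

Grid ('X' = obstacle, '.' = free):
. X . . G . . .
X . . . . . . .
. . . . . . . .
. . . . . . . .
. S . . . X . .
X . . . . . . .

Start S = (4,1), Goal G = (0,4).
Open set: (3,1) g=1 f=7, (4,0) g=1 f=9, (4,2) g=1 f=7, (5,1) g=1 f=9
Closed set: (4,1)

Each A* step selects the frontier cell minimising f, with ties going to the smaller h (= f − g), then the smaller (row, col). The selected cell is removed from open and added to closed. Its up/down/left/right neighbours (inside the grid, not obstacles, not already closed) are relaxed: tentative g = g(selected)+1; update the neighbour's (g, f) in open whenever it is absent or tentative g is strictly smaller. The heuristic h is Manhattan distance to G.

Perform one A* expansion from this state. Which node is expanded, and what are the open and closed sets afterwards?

expanded=(3,1); open=[(2,1) g=2 f=7, (3,0) g=2 f=9, (3,2) g=2 f=7, (4,0) g=1 f=9, (4,2) g=1 f=7, (5,1) g=1 f=9]; closed=[(3,1), (4,1)]

step 1: expand (3,1) (f=7, h=6) → closed; open now [(2,1) g=2 f=7, (3,0) g=2 f=9, (3,2) g=2 f=7, (4,0) g=1 f=9, (4,2) g=1 f=7, (5,1) g=1 f=9]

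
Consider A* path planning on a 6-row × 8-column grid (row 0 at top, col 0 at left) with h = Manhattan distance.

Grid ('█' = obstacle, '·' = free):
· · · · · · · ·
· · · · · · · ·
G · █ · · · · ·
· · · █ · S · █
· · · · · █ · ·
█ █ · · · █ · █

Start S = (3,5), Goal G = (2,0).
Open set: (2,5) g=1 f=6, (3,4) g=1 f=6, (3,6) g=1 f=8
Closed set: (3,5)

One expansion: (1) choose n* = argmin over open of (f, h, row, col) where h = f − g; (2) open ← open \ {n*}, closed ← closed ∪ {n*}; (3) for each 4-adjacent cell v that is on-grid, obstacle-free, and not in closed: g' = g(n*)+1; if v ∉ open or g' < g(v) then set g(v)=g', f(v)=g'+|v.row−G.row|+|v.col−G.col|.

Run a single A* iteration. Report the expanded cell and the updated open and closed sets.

expanded=(2,5); open=[(1,5) g=2 f=8, (2,4) g=2 f=6, (2,6) g=2 f=8, (3,4) g=1 f=6, (3,6) g=1 f=8]; closed=[(2,5), (3,5)]

step 1: expand (2,5) (f=6, h=5) → closed; open now [(1,5) g=2 f=8, (2,4) g=2 f=6, (2,6) g=2 f=8, (3,4) g=1 f=6, (3,6) g=1 f=8]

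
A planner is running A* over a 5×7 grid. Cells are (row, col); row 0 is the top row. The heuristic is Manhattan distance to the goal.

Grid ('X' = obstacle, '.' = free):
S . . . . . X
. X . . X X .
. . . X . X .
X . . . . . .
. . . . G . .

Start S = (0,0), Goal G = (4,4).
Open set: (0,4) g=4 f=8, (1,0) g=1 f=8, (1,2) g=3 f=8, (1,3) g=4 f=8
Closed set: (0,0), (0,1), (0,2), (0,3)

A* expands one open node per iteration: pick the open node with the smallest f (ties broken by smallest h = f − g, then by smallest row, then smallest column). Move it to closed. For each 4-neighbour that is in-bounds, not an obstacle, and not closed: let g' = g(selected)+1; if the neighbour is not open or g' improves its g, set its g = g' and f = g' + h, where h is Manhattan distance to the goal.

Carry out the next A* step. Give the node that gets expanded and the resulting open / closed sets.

step 1: expand (0,4) (f=8, h=4) → closed; open now [(0,5) g=5 f=10, (1,0) g=1 f=8, (1,2) g=3 f=8, (1,3) g=4 f=8]

expanded=(0,4); open=[(0,5) g=5 f=10, (1,0) g=1 f=8, (1,2) g=3 f=8, (1,3) g=4 f=8]; closed=[(0,0), (0,1), (0,2), (0,3), (0,4)]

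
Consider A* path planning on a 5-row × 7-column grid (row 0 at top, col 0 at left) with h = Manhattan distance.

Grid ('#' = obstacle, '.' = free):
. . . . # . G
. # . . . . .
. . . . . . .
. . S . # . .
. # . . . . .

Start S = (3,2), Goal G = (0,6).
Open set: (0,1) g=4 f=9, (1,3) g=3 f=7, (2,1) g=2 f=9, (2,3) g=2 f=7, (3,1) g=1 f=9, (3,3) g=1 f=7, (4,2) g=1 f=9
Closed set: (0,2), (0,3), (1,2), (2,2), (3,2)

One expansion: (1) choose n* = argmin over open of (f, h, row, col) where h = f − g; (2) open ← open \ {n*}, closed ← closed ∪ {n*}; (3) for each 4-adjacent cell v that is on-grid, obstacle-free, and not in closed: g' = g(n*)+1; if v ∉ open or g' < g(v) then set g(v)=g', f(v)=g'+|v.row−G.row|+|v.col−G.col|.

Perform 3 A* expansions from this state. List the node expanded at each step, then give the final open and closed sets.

order=[(1,3) → (1,4) → (1,5)]; open=[(0,1) g=4 f=9, (0,5) g=6 f=7, (1,6) g=6 f=7, (2,1) g=2 f=9, (2,3) g=2 f=7, (2,4) g=5 f=9, (2,5) g=6 f=9, (3,1) g=1 f=9, (3,3) g=1 f=7, (4,2) g=1 f=9]; closed=[(0,2), (0,3), (1,2), (1,3), (1,4), (1,5), (2,2), (3,2)]

step 1: expand (1,3) (f=7, h=4) → closed; open now [(0,1) g=4 f=9, (1,4) g=4 f=7, (2,1) g=2 f=9, (2,3) g=2 f=7, (3,1) g=1 f=9, (3,3) g=1 f=7, (4,2) g=1 f=9]
step 2: expand (1,4) (f=7, h=3) → closed; open now [(0,1) g=4 f=9, (1,5) g=5 f=7, (2,1) g=2 f=9, (2,3) g=2 f=7, (2,4) g=5 f=9, (3,1) g=1 f=9, (3,3) g=1 f=7, (4,2) g=1 f=9]
step 3: expand (1,5) (f=7, h=2) → closed; open now [(0,1) g=4 f=9, (0,5) g=6 f=7, (1,6) g=6 f=7, (2,1) g=2 f=9, (2,3) g=2 f=7, (2,4) g=5 f=9, (2,5) g=6 f=9, (3,1) g=1 f=9, (3,3) g=1 f=7, (4,2) g=1 f=9]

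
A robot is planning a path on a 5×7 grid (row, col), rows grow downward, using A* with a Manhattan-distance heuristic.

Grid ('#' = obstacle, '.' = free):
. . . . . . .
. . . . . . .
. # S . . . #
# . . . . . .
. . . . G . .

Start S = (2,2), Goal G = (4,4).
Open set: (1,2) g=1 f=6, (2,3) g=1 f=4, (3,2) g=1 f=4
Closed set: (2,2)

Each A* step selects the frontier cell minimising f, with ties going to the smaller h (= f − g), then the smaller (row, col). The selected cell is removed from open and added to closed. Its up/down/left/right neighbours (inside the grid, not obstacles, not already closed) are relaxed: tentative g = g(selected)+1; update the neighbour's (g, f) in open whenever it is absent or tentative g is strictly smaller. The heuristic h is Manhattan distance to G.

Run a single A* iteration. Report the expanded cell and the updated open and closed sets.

expanded=(2,3); open=[(1,2) g=1 f=6, (1,3) g=2 f=6, (2,4) g=2 f=4, (3,2) g=1 f=4, (3,3) g=2 f=4]; closed=[(2,2), (2,3)]

step 1: expand (2,3) (f=4, h=3) → closed; open now [(1,2) g=1 f=6, (1,3) g=2 f=6, (2,4) g=2 f=4, (3,2) g=1 f=4, (3,3) g=2 f=4]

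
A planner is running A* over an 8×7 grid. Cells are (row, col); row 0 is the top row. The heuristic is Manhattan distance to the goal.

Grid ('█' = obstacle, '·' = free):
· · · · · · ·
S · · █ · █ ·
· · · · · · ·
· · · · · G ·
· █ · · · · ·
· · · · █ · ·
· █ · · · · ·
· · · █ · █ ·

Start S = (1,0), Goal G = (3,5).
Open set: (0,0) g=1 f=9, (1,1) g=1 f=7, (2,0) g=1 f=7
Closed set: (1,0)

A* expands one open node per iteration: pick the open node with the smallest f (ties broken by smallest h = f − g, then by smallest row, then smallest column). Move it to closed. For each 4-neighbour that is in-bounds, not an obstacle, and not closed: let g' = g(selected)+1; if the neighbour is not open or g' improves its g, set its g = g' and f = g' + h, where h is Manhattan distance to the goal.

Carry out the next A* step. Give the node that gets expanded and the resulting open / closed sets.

step 1: expand (1,1) (f=7, h=6) → closed; open now [(0,0) g=1 f=9, (0,1) g=2 f=9, (1,2) g=2 f=7, (2,0) g=1 f=7, (2,1) g=2 f=7]

expanded=(1,1); open=[(0,0) g=1 f=9, (0,1) g=2 f=9, (1,2) g=2 f=7, (2,0) g=1 f=7, (2,1) g=2 f=7]; closed=[(1,0), (1,1)]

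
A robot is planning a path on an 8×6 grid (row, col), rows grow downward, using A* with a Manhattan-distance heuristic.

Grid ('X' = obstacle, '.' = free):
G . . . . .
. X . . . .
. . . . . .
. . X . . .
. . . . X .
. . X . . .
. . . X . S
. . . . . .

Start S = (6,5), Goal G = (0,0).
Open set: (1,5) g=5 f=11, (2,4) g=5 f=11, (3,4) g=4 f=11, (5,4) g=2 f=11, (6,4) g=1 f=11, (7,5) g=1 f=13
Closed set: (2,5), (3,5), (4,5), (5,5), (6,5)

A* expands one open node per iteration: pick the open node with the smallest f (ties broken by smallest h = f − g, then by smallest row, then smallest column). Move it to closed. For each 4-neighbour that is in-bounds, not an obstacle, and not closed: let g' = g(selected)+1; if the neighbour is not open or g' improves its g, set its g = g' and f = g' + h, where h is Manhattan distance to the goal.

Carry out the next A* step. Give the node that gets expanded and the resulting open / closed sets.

step 1: expand (1,5) (f=11, h=6) → closed; open now [(0,5) g=6 f=11, (1,4) g=6 f=11, (2,4) g=5 f=11, (3,4) g=4 f=11, (5,4) g=2 f=11, (6,4) g=1 f=11, (7,5) g=1 f=13]

expanded=(1,5); open=[(0,5) g=6 f=11, (1,4) g=6 f=11, (2,4) g=5 f=11, (3,4) g=4 f=11, (5,4) g=2 f=11, (6,4) g=1 f=11, (7,5) g=1 f=13]; closed=[(1,5), (2,5), (3,5), (4,5), (5,5), (6,5)]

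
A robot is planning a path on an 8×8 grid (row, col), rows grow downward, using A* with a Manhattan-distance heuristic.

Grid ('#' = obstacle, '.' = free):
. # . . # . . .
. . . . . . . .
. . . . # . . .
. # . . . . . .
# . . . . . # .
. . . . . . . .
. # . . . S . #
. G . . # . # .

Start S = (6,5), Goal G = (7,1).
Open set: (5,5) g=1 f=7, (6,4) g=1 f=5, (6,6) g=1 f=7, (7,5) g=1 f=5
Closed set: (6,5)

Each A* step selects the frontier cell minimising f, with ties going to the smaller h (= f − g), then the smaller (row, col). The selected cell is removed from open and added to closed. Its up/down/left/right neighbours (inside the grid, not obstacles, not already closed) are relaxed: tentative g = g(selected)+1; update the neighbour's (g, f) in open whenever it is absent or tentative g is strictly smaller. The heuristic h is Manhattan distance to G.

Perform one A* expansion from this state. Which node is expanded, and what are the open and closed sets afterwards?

expanded=(6,4); open=[(5,4) g=2 f=7, (5,5) g=1 f=7, (6,3) g=2 f=5, (6,6) g=1 f=7, (7,5) g=1 f=5]; closed=[(6,4), (6,5)]

step 1: expand (6,4) (f=5, h=4) → closed; open now [(5,4) g=2 f=7, (5,5) g=1 f=7, (6,3) g=2 f=5, (6,6) g=1 f=7, (7,5) g=1 f=5]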